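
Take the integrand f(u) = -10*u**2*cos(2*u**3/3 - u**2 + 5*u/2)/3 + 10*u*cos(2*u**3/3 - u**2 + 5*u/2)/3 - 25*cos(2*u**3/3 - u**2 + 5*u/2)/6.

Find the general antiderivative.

The substitution w = 2*u**3/3 - u**2 + 5*u/2 works: f is exactly (dF/dw)*(dw/du) for that inner function.
Check: d/du[-5*sin(2*u**3/3 - u**2 + 5*u/2)/3] = -10*u**2*cos(2*u**3/3 - u**2 + 5*u/2)/3 + 10*u*cos(2*u**3/3 - u**2 + 5*u/2)/3 - 25*cos(2*u**3/3 - u**2 + 5*u/2)/6 = f(u).

F(u) = -5*sin(2*u**3/3 - u**2 + 5*u/2)/3 + C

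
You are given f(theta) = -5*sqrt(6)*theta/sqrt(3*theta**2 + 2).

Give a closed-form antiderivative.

The substitution u = 2*theta**2 + 4/3 works: f is exactly (dF/du)*(du/dtheta) for that inner function.
Check: d/dtheta[-5*sqrt(2*theta**2 + 4/3)] = -5*sqrt(6)*theta/sqrt(3*theta**2 + 2) = f(theta).

An antiderivative is F(theta) = -5*sqrt(2*theta**2 + 4/3).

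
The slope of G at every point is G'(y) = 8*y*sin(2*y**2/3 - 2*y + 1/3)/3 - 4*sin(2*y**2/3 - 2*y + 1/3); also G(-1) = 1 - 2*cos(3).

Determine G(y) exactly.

The substitution u = 2*y**2/3 - 2*y + 1/3 works: G'(y) is exactly (dG/du)*(du/dy) for that inner function.
A general antiderivative is -2*cos(2*y**2/3 - 2*y + 1/3) + C.
The condition gives C = 1 - 2*cos(3) - (-2*cos(3)) = 1.
So G(y) = 1 - 2*cos(2*y**2/3 - 2*y + 1/3).
Check: d/dy[1 - 2*cos(2*y**2/3 - 2*y + 1/3)] = 8*y*sin(2*y**2/3 - 2*y + 1/3)/3 - 4*sin(2*y**2/3 - 2*y + 1/3) = G'(y).

G(y) = 1 - 2*cos(2*y**2/3 - 2*y + 1/3)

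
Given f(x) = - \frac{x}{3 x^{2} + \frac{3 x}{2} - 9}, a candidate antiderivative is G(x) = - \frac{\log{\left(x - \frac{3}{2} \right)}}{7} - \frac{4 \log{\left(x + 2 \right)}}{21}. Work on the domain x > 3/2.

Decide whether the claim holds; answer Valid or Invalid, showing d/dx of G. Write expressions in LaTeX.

d/dx[G] = - \frac{2 x}{6 x^{2} + 3 x - 18}
This equals f(x) exactly, so the claim holds.

Valid. The derivative of G reproduces f.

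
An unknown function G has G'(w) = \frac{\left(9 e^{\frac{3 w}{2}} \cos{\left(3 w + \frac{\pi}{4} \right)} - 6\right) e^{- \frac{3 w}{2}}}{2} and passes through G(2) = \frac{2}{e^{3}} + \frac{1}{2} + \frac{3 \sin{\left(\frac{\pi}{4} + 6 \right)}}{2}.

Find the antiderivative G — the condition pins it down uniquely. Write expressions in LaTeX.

A first test for any G(w): its w-derivative must equal the given G'(w).
A general antiderivative is \frac{3 \sin{\left(3 w + \frac{\pi}{4} \right)}}{2} + 2 e^{- \frac{3 w}{2}} + C.
The condition gives C = \frac{2}{e^{3}} + \frac{1}{2} + \frac{3 \sin{\left(\frac{\pi}{4} + 6 \right)}}{2} - (\frac{2}{e^{3}} + \frac{3 \sin{\left(\frac{\pi}{4} + 6 \right)}}{2}) = \frac{1}{2}.
So G(w) = \frac{3 \sin{\left(3 w + \frac{\pi}{4} \right)}}{2} + \frac{1}{2} + 2 e^{- \frac{3 w}{2}}.
Check: d/dw[\frac{3 \sin{\left(3 w + \frac{\pi}{4} \right)}}{2} + \frac{1}{2} + 2 e^{- \frac{3 w}{2}}] = \frac{\left(9 e^{\frac{3 w}{2}} \cos{\left(3 w + \frac{\pi}{4} \right)} - 6\right) e^{- \frac{3 w}{2}}}{2} = G'(w).

G(w) = \frac{3 \sin{\left(3 w + \frac{\pi}{4} \right)}}{2} + \frac{1}{2} + 2 e^{- \frac{3 w}{2}}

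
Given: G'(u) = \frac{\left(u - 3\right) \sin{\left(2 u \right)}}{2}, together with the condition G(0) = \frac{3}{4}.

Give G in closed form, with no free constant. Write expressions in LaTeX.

A first test for any G(u): its u-derivative must equal the given G'(u).
A general antiderivative is - \frac{u \cos{\left(2 u \right)}}{4} + \frac{\sin{\left(2 u \right)}}{8} + \frac{3 \cos{\left(2 u \right)}}{4} + C.
The condition gives C = \frac{3}{4} - (\frac{3}{4}) = 0.
So G(u) = - \frac{u \cos{\left(2 u \right)}}{4} + \frac{\sin{\left(2 u \right)}}{8} + \frac{3 \cos{\left(2 u \right)}}{4}.
Check: d/du[- \frac{u \cos{\left(2 u \right)}}{4} + \frac{\sin{\left(2 u \right)}}{8} + \frac{3 \cos{\left(2 u \right)}}{4}] = \frac{u \sin{\left(2 u \right)}}{2} - \frac{3 \sin{\left(2 u \right)}}{2}, which equals G'(u).

G(u) = - \frac{u \cos{\left(2 u \right)}}{4} + \frac{\sin{\left(2 u \right)}}{8} + \frac{3 \cos{\left(2 u \right)}}{4}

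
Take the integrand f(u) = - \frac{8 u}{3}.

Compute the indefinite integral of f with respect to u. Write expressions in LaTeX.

Whatever form F(u) takes, F'(u) = f(u) is non-negotiable.
Check: d/du[- \frac{4 u^{2}}{3}] = - \frac{8 u}{3} = f(u).

F(u) = - \frac{4 u^{2}}{3} + C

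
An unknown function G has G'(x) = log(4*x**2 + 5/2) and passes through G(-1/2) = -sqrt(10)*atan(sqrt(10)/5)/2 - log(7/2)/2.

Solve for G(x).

Differentiate the proposed G(x) back; it has to land on the given G'(x).
A general antiderivative is x*log(4*x**2 + 5/2) - 2*x + sqrt(10)*atan(2*sqrt(10)*x/5)/2 + C.
The condition gives C = -sqrt(10)*atan(sqrt(10)/5)/2 - log(7/2)/2 - (-sqrt(10)*atan(sqrt(10)/5)/2 - log(7/2)/2 + 1) = -1.
So G(x) = x*log(4*x**2 + 5/2) - 2*x + sqrt(10)*atan(2*sqrt(10)*x/5)/2 - 1.
Check: d/dx[x*log(4*x**2 + 5/2) - 2*x + sqrt(10)*atan(2*sqrt(10)*x/5)/2 - 1] = log(4*x**2 + 5/2) = G'(x).

G(x) = x*log(4*x**2 + 5/2) - 2*x + sqrt(10)*atan(2*sqrt(10)*x/5)/2 - 1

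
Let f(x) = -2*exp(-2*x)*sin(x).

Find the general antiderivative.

F(x) = 2*(2*sin(x) + cos(x))*exp(-2*x)/5 + C

Recover f(x) by differentiating a candidate F(x); any mismatch rules it out.
Check: d/dx[2*(2*sin(x) + cos(x))*exp(-2*x)/5] = -2*exp(-2*x)*sin(x) = f(x).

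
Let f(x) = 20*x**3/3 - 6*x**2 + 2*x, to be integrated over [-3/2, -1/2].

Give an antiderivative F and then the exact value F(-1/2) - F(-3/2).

Antiderivative: F(x) = 5*x**4/3 - 2*x**3 + x**2; value = -101/6

Integrate term by term and add the pieces.
F(x) = 5*x**4/3 - 2*x**3 + x**2 is an antiderivative of f.
Check: d/dx[5*x**4/3 - 2*x**3 + x**2] = 20*x**3/3 - 6*x**2 + 2*x = f(x).
F(-1/2) = 29/48; F(-3/2) = 279/16.
Integral = F(-1/2) - F(-3/2) = -101/6.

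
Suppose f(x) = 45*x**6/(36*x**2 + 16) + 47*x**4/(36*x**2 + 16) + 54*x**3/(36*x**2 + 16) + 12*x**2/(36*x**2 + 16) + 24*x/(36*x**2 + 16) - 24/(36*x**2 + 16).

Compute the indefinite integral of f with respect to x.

Integrate term by term and add the pieces.
Check: d/dx[(x**5 + x**3 + 3*x**2 - 4*atan(3*x/2))/4] = (45*x**6 + 47*x**4 + 54*x**3 + 12*x**2 + 24*x - 24)/(36*x**2 + 16), which equals f(x).

F(x) = (x**5 + x**3 + 3*x**2 - 4*atan(3*x/2))/4 + C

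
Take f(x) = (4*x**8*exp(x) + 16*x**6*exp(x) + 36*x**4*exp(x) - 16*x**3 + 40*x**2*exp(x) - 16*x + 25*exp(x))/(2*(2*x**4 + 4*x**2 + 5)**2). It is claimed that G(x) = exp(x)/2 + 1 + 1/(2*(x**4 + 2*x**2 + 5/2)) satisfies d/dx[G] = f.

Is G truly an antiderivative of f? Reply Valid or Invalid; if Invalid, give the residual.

Valid: G'(x) = f(x).

d/dx[G] = (4*x**8*exp(x) + 16*x**6*exp(x) + 36*x**4*exp(x) - 16*x**3 + 40*x**2*exp(x) - 16*x + 25*exp(x))/(8*x**8 + 32*x**6 + 72*x**4 + 80*x**2 + 50)
This equals f(x) exactly, so the claim holds.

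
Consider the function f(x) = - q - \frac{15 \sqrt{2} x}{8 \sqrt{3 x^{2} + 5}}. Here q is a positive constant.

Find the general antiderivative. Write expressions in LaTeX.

F(x) = - q x - \frac{5 \sqrt{\frac{3 x^{2}}{2} + \frac{5}{2}}}{4} + C

A candidate is checked by its d/dx: the result must match f(x).
Check: d/dx[- q x - \frac{5 \sqrt{\frac{3 x^{2}}{2} + \frac{5}{2}}}{4}] = \frac{- 8 q \sqrt{3 x^{2} + 5} - 15 \sqrt{2} x}{8 \sqrt{3 x^{2} + 5}}, which equals f(x).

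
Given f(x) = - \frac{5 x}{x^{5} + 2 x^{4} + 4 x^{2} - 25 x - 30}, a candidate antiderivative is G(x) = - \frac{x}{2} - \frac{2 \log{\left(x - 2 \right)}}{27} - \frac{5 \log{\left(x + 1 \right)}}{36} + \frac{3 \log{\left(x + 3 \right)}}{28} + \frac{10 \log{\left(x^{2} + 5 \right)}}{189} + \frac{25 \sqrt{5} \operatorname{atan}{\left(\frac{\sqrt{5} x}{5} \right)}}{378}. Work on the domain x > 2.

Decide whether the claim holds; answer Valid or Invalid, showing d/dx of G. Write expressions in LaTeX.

Invalid: d/dx[G] - f = - \frac{1}{2}, which is not 0.

d/dx[G] = \frac{- x^{5} - 2 x^{4} - 4 x^{2} + 15 x + 30}{2 x^{5} + 4 x^{4} + 8 x^{2} - 50 x - 60}
d/dx[G] - f(x) = - \frac{1}{2} != 0.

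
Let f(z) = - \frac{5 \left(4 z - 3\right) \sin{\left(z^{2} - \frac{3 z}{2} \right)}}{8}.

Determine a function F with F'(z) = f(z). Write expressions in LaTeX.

The substitution u = z^{2} - \frac{3 z}{2} works: f is exactly (dF/du)*(du/dz) for that inner function.
Check: d/dz[\frac{5 \cos{\left(z^{2} - \frac{3 z}{2} \right)}}{4}] = - \frac{5 z \sin{\left(z^{2} - \frac{3 z}{2} \right)}}{2} + \frac{15 \sin{\left(z^{2} - \frac{3 z}{2} \right)}}{8}, which equals f(z).

An antiderivative is F(z) = \frac{5 \cos{\left(z^{2} - \frac{3 z}{2} \right)}}{4}.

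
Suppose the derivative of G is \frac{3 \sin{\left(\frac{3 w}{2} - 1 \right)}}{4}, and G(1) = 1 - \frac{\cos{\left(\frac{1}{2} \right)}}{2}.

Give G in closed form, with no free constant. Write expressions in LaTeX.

Check a candidate G(w) by differentiating: d/dw[G] must match the given G'(w).
A general antiderivative is - \frac{\cos{\left(\frac{3 w}{2} - 1 \right)}}{2} + C.
The condition gives C = 1 - \frac{\cos{\left(\frac{1}{2} \right)}}{2} - (- \frac{\cos{\left(\frac{1}{2} \right)}}{2}) = 1.
So G(w) = - \frac{\cos{\left(\frac{3 w}{2} - 1 \right)} - 2}{2}.
Check: d/dw[- \frac{\cos{\left(\frac{3 w}{2} - 1 \right)} - 2}{2}] = \frac{3 \sin{\left(\frac{3 w}{2} - 1 \right)}}{4} = G'(w).

G(w) = - \frac{\cos{\left(\frac{3 w}{2} - 1 \right)} - 2}{2}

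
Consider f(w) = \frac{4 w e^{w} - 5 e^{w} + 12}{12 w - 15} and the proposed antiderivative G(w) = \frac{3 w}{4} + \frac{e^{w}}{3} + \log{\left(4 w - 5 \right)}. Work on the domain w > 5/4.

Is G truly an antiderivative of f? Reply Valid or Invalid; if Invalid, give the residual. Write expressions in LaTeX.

Invalid: d/dw[G] - f = \frac{3}{4}, which is not 0.

d/dw[G] = \frac{16 w e^{w} + 36 w - 20 e^{w} + 3}{48 w - 60}
d/dw[G] - f(w) = \frac{3}{4} != 0.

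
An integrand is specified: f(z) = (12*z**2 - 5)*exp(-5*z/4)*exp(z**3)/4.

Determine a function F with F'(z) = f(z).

An antiderivative is F(z) = exp(-5*z/4)*exp(z**3).

f matches the chain-rule pattern g'(h)*h' with inner function h(z) = z**3 - 5*z/4; substituting u = h(z) collapses the integral.
Check: d/dz[exp(-5*z/4)*exp(z**3)] = (12*z**2*exp(z**3) - 5*exp(z**3))*exp(-5*z/4)/4, which equals f(z).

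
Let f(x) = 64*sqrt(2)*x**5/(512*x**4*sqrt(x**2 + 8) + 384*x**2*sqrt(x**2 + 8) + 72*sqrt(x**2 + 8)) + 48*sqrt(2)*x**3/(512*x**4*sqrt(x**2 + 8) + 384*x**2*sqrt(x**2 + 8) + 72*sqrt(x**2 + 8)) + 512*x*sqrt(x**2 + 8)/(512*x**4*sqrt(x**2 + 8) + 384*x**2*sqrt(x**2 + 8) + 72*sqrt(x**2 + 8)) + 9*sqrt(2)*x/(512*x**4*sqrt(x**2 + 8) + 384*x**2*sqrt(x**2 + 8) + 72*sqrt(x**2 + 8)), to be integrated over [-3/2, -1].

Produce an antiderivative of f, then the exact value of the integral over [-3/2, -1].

The integrand splits into summands that can be handled one at a time.
F(x) = (8*sqrt(2)*x**2*sqrt(x**2 + 8) + 3*sqrt(2)*sqrt(x**2 + 8) - 32)/(8*(8*x**2 + 3)) is an antiderivative of f.
Check: d/dx[(8*sqrt(2)*x**2*sqrt(x**2 + 8) + 3*sqrt(2)*sqrt(x**2 + 8) - 32)/(8*(8*x**2 + 3))] = (64*sqrt(2)*x**5 + 48*sqrt(2)*x**3 + 512*x*sqrt(x**2 + 8) + 9*sqrt(2)*x)/(512*x**4*sqrt(x**2 + 8) + 384*x**2*sqrt(x**2 + 8) + 72*sqrt(x**2 + 8)), which equals f(x).
F(-1) = -4/11 + 3*sqrt(2)/8; F(-3/2) = -4/21 + sqrt(82)/16.
Integral = F(-1) - F(-3/2) = -sqrt(82)/16 - 40/231 + 3*sqrt(2)/8.

Antiderivative: F(x) = (8*sqrt(2)*x**2*sqrt(x**2 + 8) + 3*sqrt(2)*sqrt(x**2 + 8) - 32)/(8*(8*x**2 + 3)); value = -sqrt(82)/16 - 40/231 + 3*sqrt(2)/8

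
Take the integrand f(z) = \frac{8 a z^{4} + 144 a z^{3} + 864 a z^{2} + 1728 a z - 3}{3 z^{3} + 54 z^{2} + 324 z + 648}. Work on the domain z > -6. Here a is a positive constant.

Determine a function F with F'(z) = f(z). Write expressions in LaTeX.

Check any antiderivative F(z) by computing F'(z) and comparing it with f(z).
Check: d/dz[\frac{4 a z^{2}}{3} + \frac{1}{2 z^{2} + 24 z + 72}] = \frac{8 a z^{4} + 144 a z^{3} + 864 a z^{2} + 1728 a z - 3}{3 z^{3} + 54 z^{2} + 324 z + 648} = f(z).

An antiderivative is F(z) = \frac{4 a z^{2}}{3} + \frac{1}{2 z^{2} + 24 z + 72}.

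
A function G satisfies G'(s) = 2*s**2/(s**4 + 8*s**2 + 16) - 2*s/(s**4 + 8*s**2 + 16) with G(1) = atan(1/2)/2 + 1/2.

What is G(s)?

G(s) = (s**2*atan(s/2) + s**2 - 2*s + 4*atan(s/2) + 6)/(2*(s**2 + 4))

Integrate term by term and add the pieces.
A general antiderivative is (1 - s)/(s**2 + 4) + atan(s/2)/2 + C.
The condition gives C = atan(1/2)/2 + 1/2 - (atan(1/2)/2) = 1/2.
So G(s) = (s**2*atan(s/2) + s**2 - 2*s + 4*atan(s/2) + 6)/(2*(s**2 + 4)).
Check: d/ds[(s**2*atan(s/2) + s**2 - 2*s + 4*atan(s/2) + 6)/(2*(s**2 + 4))] = (2*s**2 - 2*s)/(s**4 + 8*s**2 + 16), which equals G'(s).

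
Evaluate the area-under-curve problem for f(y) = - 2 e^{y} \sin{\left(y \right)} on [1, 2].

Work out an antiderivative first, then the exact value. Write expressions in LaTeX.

Antiderivative: F(y) = - e^{y} \sin{\left(y \right)} + e^{y} \cos{\left(y \right)}; value = - e^{2} \sin{\left(2 \right)} + e^{2} \cos{\left(2 \right)} - e \cos{\left(1 \right)} + e \sin{\left(1 \right)}

Whatever form F(y) takes, F'(y) = f(y) is non-negotiable.
F(y) = - e^{y} \sin{\left(y \right)} + e^{y} \cos{\left(y \right)} is an antiderivative of f.
Check: d/dy[- e^{y} \sin{\left(y \right)} + e^{y} \cos{\left(y \right)}] = - 2 e^{y} \sin{\left(y \right)} = f(y).
F(2) = - e^{2} \sin{\left(2 \right)} + e^{2} \cos{\left(2 \right)}; F(1) = - e \sin{\left(1 \right)} + e \cos{\left(1 \right)}.
Integral = F(2) - F(1) = - e^{2} \sin{\left(2 \right)} + e^{2} \cos{\left(2 \right)} - e \cos{\left(1 \right)} + e \sin{\left(1 \right)}.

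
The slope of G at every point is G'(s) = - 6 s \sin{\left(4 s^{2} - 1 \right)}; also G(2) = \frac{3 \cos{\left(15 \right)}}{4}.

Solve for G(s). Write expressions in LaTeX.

The substitution u = 4 s^{2} - 1 works: G'(s) is exactly (dG/du)*(du/ds) for that inner function.
A general antiderivative is \frac{3 \cos{\left(4 s^{2} - 1 \right)}}{4} + C.
The condition gives C = \frac{3 \cos{\left(15 \right)}}{4} - (\frac{3 \cos{\left(15 \right)}}{4}) = 0.
So G(s) = \frac{3 \cos{\left(4 s^{2} - 1 \right)}}{4}.
Check: d/ds[\frac{3 \cos{\left(4 s^{2} - 1 \right)}}{4}] = - 6 s \sin{\left(4 s^{2} - 1 \right)} = G'(s).

G(s) = \frac{3 \cos{\left(4 s^{2} - 1 \right)}}{4}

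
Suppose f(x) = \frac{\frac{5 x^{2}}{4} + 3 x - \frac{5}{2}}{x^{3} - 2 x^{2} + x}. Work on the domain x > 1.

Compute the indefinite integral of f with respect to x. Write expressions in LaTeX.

F(x) = \frac{- 10 x \log{\left(x \right)} + 15 x \log{\left(x - 1 \right)} + 10 \log{\left(x \right)} - 15 \log{\left(x - 1 \right)} - 7}{4 \left(x - 1\right)} + C

The denominator factors as 4 x \left(x - 1\right)^{2}; partial fractions split f into directly integrable pieces: \frac{15}{4 \left(x - 1\right)} + \frac{7}{4 \left(x - 1\right)^{2}} - \frac{5}{2 x}.
Check: d/dx[\frac{- 10 x \log{\left(x \right)} + 15 x \log{\left(x - 1 \right)} + 10 \log{\left(x \right)} - 15 \log{\left(x - 1 \right)} - 7}{4 \left(x - 1\right)}] = \frac{5 x^{2} + 12 x - 10}{4 x^{3} - 8 x^{2} + 4 x}, which equals f(x).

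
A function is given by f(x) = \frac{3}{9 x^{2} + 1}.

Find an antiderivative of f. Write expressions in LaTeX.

An antiderivative is F(x) = \operatorname{atan}{\left(3 x \right)}.

Any candidate F(x) must reproduce f(x) exactly when differentiated.
Check: d/dx[\operatorname{atan}{\left(3 x \right)}] = \frac{3}{9 x^{2} + 1} = f(x).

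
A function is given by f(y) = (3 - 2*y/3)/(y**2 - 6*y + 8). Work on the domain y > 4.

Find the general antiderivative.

The denominator factors as 3*(y - 4)*(y - 2); partial fractions split f into directly integrable pieces: -5/(6*(y - 2)) + 1/(6*(y - 4)).
Check: d/dy[log(y - 4)/6 - 5*log(y - 2)/6] = (9 - 2*y)/(3*y**2 - 18*y + 24), which equals f(y).

F(y) = log(y - 4)/6 - 5*log(y - 2)/6 + C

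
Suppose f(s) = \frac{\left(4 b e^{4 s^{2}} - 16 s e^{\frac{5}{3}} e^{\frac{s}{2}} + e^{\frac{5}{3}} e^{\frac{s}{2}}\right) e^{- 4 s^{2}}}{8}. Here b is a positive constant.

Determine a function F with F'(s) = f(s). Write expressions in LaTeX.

Since d/ds undoes antidifferentiation here, F'(s) = f(s) is required of F(s).
Check: d/ds[\frac{b s}{2} + \frac{e^{\frac{5}{3}} e^{\frac{s}{2}} e^{- 4 s^{2}}}{4}] = \frac{\left(4 b e^{4 s^{2}} - 16 s e^{\frac{5}{3}} e^{\frac{s}{2}} + e^{\frac{5}{3}} e^{\frac{s}{2}}\right) e^{- 4 s^{2}}}{8} = f(s).

An antiderivative is F(s) = \frac{b s}{2} + \frac{e^{\frac{5}{3}} e^{\frac{s}{2}} e^{- 4 s^{2}}}{4}.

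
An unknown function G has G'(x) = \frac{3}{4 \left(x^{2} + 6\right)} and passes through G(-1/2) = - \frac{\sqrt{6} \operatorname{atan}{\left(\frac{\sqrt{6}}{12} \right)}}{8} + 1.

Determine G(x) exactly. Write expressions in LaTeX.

Since d/dx undoes antidifferentiation here, G(x) must give back the stated G'(x).
A general antiderivative is \frac{\sqrt{6} \operatorname{atan}{\left(\frac{\sqrt{6} x}{6} \right)}}{8} + C.
The condition gives C = - \frac{\sqrt{6} \operatorname{atan}{\left(\frac{\sqrt{6}}{12} \right)}}{8} + 1 - (- \frac{\sqrt{6} \operatorname{atan}{\left(\frac{\sqrt{6}}{12} \right)}}{8}) = 1.
So G(x) = \frac{\sqrt{6} \operatorname{atan}{\left(\frac{\sqrt{6} x}{6} \right)}}{8} + 1.
Check: d/dx[\frac{\sqrt{6} \operatorname{atan}{\left(\frac{\sqrt{6} x}{6} \right)}}{8} + 1] = \frac{3}{4 x^{2} + 24}, which equals G'(x).

G(x) = \frac{\sqrt{6} \operatorname{atan}{\left(\frac{\sqrt{6} x}{6} \right)}}{8} + 1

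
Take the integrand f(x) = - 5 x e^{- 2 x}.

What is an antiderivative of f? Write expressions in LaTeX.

f has the shape u'v + uv' for u = \frac{5 x}{2} + \frac{5}{4} and v = e^{- 2 x} — it is the derivative of the product u*v.
Check: d/dx[\frac{5 x e^{- 2 x}}{2} + \frac{5 e^{- 2 x}}{4}] = - 5 x e^{- 2 x} = f(x).

An antiderivative is F(x) = \frac{5 x e^{- 2 x}}{2} + \frac{5 e^{- 2 x}}{4}.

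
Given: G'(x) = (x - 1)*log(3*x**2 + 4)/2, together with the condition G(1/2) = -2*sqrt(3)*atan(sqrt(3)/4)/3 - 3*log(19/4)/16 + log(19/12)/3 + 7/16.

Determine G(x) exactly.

A first test for any G(x): its x-derivative must equal the given G'(x).
A general antiderivative is -x**2/4 + x + (x**2/4 - x/2)*log(3*x**2 + 4) + log(x**2 + 4/3)/3 - 2*sqrt(3)*atan(sqrt(3)*x/2)/3 + C.
The condition gives C = -2*sqrt(3)*atan(sqrt(3)/4)/3 - 3*log(19/4)/16 + log(19/12)/3 + 7/16 - (-2*sqrt(3)*atan(sqrt(3)/4)/3 - 3*log(19/4)/16 + log(19/12)/3 + 7/16) = 0.
So G(x) = (3*x**2*log(3*x**2 + 4) - 3*x**2 - 6*x*log(3*x**2 + 4) + 12*x + 4*log(x**2 + 4/3) - 8*sqrt(3)*atan(sqrt(3)*x/2))/12.
Check: d/dx[(3*x**2*log(3*x**2 + 4) - 3*x**2 - 6*x*log(3*x**2 + 4) + 12*x + 4*log(x**2 + 4/3) - 8*sqrt(3)*atan(sqrt(3)*x/2))/12] = x*log(3*x**2 + 4)/2 - log(3*x**2 + 4)/2, which equals G'(x).

G(x) = (3*x**2*log(3*x**2 + 4) - 3*x**2 - 6*x*log(3*x**2 + 4) + 12*x + 4*log(x**2 + 4/3) - 8*sqrt(3)*atan(sqrt(3)*x/2))/12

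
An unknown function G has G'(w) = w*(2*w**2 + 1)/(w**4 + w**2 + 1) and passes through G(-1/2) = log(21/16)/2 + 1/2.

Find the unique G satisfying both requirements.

G(w) = log(w**4 + w**2 + 1)/2 + 1/2

G'(w) matches the chain-rule pattern g'(h)*h' with inner function h(w) = w**4 + w**2 + 1; substituting u = h(w) collapses the integral.
A general antiderivative is log(w**4 + w**2 + 1)/2 + C.
The condition gives C = log(21/16)/2 + 1/2 - (log(21/16)/2) = 1/2.
So G(w) = log(w**4 + w**2 + 1)/2 + 1/2.
Check: d/dw[log(w**4 + w**2 + 1)/2 + 1/2] = (2*w**3 + w)/(w**4 + w**2 + 1), which equals G'(w).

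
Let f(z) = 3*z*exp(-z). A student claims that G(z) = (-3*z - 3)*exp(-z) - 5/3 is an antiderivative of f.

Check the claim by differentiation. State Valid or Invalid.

d/dz[G] = 3*z*exp(-z)
This equals f(z) exactly, so the claim holds.

Valid. The derivative of G reproduces f.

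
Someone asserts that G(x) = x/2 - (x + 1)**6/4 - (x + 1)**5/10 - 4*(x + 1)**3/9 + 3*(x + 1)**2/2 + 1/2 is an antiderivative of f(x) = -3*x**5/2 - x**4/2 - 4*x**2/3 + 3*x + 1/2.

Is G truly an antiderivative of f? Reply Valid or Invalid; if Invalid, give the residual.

Invalid: d/dx[G] - f = -15*x**4/2 - 17*x**3 - 18*x**2 - 73*x/6 - 1/3, which is not 0.

d/dx[G] = -3*x**5/2 - 8*x**4 - 17*x**3 - 58*x**2/3 - 55*x/6 + 1/6
d/dx[G] - f(x) = -15*x**4/2 - 17*x**3 - 18*x**2 - 73*x/6 - 1/3 != 0.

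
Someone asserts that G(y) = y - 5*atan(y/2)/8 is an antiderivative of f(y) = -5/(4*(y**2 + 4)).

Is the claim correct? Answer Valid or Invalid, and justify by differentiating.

Invalid: d/dy[G] - f = 1, which is not 0.

d/dy[G] = (4*y**2 + 11)/(4*y**2 + 16)
d/dy[G] - f(y) = 1 != 0.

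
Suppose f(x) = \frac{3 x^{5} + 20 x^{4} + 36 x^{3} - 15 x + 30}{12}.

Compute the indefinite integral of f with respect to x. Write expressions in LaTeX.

F(x) = \frac{x^{6}}{24} + \frac{x^{5}}{3} + \frac{3 x^{4}}{4} - \frac{5 x^{2}}{8} + \frac{5 x}{2} + C

Differentiate the proposed F(x) back; it has to land on f(x) exactly.
Check: d/dx[\frac{x^{6}}{24} + \frac{x^{5}}{3} + \frac{3 x^{4}}{4} - \frac{5 x^{2}}{8} + \frac{5 x}{2}] = \frac{x^{5}}{4} + \frac{5 x^{4}}{3} + 3 x^{3} - \frac{5 x}{4} + \frac{5}{2}, which equals f(x).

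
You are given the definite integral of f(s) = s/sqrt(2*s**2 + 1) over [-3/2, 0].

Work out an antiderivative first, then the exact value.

The substitution u = 2*s**2 + 1 works: f is exactly (dF/du)*(du/ds) for that inner function.
F(s) = sqrt(2*s**2 + 1)/2 is an antiderivative of f.
Check: d/ds[sqrt(2*s**2 + 1)/2] = s/sqrt(2*s**2 + 1) = f(s).
F(0) = 1/2; F(-3/2) = sqrt(22)/4.
Integral = F(0) - F(-3/2) = 1/2 - sqrt(22)/4.

Antiderivative: F(s) = sqrt(2*s**2 + 1)/2; value = 1/2 - sqrt(22)/4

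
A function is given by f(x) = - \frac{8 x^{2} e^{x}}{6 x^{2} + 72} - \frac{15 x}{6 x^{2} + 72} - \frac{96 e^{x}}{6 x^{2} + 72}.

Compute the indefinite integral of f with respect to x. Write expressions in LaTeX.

The integrand splits into summands that can be handled one at a time.
Check: d/dx[\frac{- 16 e^{x} - 15 \log{\left(\frac{x^{2}}{2} + 6 \right)}}{12}] = \frac{- 8 x^{2} e^{x} - 15 x - 96 e^{x}}{6 x^{2} + 72}, which equals f(x).

F(x) = \frac{- 16 e^{x} - 15 \log{\left(\frac{x^{2}}{2} + 6 \right)}}{12} + C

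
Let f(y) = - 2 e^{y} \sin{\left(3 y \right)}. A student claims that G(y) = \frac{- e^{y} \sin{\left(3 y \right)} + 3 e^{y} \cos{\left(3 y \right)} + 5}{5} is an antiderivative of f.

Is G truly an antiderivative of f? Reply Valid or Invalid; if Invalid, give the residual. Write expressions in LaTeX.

Valid: G'(y) = f(y).

d/dy[G] = - 2 e^{y} \sin{\left(3 y \right)}
This equals f(y) exactly, so the claim holds.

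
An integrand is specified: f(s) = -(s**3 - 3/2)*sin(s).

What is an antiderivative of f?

An antiderivative F(s) passes only if d/ds[F] lands on f(s) exactly.
Check: d/ds[s**3*cos(s) - 3*s**2*sin(s) - 6*s*cos(s) + 6*sin(s) - 3*cos(s)/2] = -s**3*sin(s) + 3*sin(s)/2, which equals f(s).

An antiderivative is F(s) = s**3*cos(s) - 3*s**2*sin(s) - 6*s*cos(s) + 6*sin(s) - 3*cos(s)/2.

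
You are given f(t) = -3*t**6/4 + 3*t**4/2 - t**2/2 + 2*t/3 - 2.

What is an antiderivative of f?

Integrate term by term and add the pieces.
Check: d/dt[-3*t**7/28 + 3*t**5/10 - t**3/6 + t**2/3 - 2*t] = -3*t**6/4 + 3*t**4/2 - t**2/2 + 2*t/3 - 2 = f(t).

An antiderivative is F(t) = -3*t**7/28 + 3*t**5/10 - t**3/6 + t**2/3 - 2*t.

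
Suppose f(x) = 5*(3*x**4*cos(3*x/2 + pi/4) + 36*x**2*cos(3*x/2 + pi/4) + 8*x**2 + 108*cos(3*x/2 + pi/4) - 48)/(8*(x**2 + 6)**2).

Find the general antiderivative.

Any candidate F(x) must reproduce f(x) exactly when differentiated.
Check: d/dx[-5*x/(x**2 + 6) + 5*sin(3*x/2 + pi/4)/4] = (15*x**4*cos(3*x/2 + pi/4) + 180*x**2*cos(3*x/2 + pi/4) + 40*x**2 + 540*cos(3*x/2 + pi/4) - 240)/(8*x**4 + 96*x**2 + 288), which equals f(x).

F(x) = -5*x/(x**2 + 6) + 5*sin(3*x/2 + pi/4)/4 + C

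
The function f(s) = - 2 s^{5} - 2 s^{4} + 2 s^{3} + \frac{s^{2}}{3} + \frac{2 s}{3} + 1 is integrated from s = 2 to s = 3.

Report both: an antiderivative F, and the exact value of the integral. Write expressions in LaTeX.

Antiderivative: F(s) = - \frac{s^{6}}{3} - \frac{2 s^{5}}{5} + \frac{s^{4}}{2} + \frac{s^{3}}{9} + \frac{s^{2}}{3} + s; value = - \frac{24191}{90}

Integrate term by term and add the pieces.
F(s) = - \frac{s^{6}}{3} - \frac{2 s^{5}}{5} + \frac{s^{4}}{2} + \frac{s^{3}}{9} + \frac{s^{2}}{3} + s is an antiderivative of f.
Check: d/ds[- \frac{s^{6}}{3} - \frac{2 s^{5}}{5} + \frac{s^{4}}{2} + \frac{s^{3}}{9} + \frac{s^{2}}{3} + s] = - 2 s^{5} - 2 s^{4} + 2 s^{3} + \frac{s^{2}}{3} + \frac{2 s}{3} + 1 = f(s).
F(3) = - \frac{2907}{10}; F(2) = - \frac{986}{45}.
Integral = F(3) - F(2) = - \frac{24191}{90}.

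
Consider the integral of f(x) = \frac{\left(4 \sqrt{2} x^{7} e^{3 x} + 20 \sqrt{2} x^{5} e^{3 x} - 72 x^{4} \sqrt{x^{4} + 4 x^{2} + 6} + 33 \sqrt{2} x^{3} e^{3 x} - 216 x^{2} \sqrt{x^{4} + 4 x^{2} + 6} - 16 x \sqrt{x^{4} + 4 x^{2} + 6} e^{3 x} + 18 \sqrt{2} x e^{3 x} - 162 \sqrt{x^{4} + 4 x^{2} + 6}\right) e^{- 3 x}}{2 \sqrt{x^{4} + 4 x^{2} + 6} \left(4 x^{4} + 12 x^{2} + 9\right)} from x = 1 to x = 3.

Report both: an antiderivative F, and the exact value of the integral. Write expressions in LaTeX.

For F(x) to be correct the identity F'(x) - f(x) = 0 must hold.
F(x) = \frac{\left(24 x^{2} + \sqrt{2} \left(2 x^{2} + 3\right) \sqrt{x^{4} + 4 x^{2} + 6} e^{3 x} + 8 e^{3 x} + 36\right) e^{- 3 x}}{4 \left(2 x^{2} + 3\right)} is an antiderivative of f.
Check: d/dx[\frac{\left(24 x^{2} + \sqrt{2} \left(2 x^{2} + 3\right) \sqrt{x^{4} + 4 x^{2} + 6} e^{3 x} + 8 e^{3 x} + 36\right) e^{- 3 x}}{4 \left(2 x^{2} + 3\right)}] = \frac{4 \sqrt{2} x^{7} e^{3 x} + 20 \sqrt{2} x^{5} e^{3 x} - 72 x^{4} \sqrt{x^{4} + 4 x^{2} + 6} + 33 \sqrt{2} x^{3} e^{3 x} - 216 x^{2} \sqrt{x^{4} + 4 x^{2} + 6} - 16 x \sqrt{x^{4} + 4 x^{2} + 6} e^{3 x} + 18 \sqrt{2} x e^{3 x} - 162 \sqrt{x^{4} + 4 x^{2} + 6}}{8 x^{4} \sqrt{x^{4} + 4 x^{2} + 6} e^{3 x} + 24 x^{2} \sqrt{x^{4} + 4 x^{2} + 6} e^{3 x} + 18 \sqrt{x^{4} + 4 x^{2} + 6} e^{3 x}}, which equals f(x).
F(3) = \frac{3}{e^{9}} + \frac{2}{21} + \frac{\sqrt{246}}{4}; F(1) = \frac{3}{e^{3}} + \frac{2}{5} + \frac{\sqrt{22}}{4}.
Integral = F(3) - F(1) = - \frac{\sqrt{22}}{4} - \frac{32}{105} - \frac{3}{e^{3}} + \frac{3}{e^{9}} + \frac{\sqrt{246}}{4}.

Antiderivative: F(x) = \frac{\left(24 x^{2} + \sqrt{2} \left(2 x^{2} + 3\right) \sqrt{x^{4} + 4 x^{2} + 6} e^{3 x} + 8 e^{3 x} + 36\right) e^{- 3 x}}{4 \left(2 x^{2} + 3\right)}; value = - \frac{\sqrt{22}}{4} - \frac{32}{105} - \frac{3}{e^{3}} + \frac{3}{e^{9}} + \frac{\sqrt{246}}{4}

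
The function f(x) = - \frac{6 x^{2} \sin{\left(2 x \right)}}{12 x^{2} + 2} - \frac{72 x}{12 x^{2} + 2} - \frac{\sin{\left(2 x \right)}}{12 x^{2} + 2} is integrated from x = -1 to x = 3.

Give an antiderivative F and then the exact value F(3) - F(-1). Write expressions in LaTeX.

Antiderivative: F(x) = - 3 \log{\left(2 x^{2} + \frac{1}{3} \right)} + \frac{\cos{\left(2 x \right)}}{4}; value = - 3 \log{\left(\frac{55}{3} \right)} - \frac{\cos{\left(2 \right)}}{4} + \frac{\cos{\left(6 \right)}}{4} + 3 \log{\left(\frac{7}{3} \right)}

The integrand splits into summands that can be handled one at a time.
F(x) = - 3 \log{\left(2 x^{2} + \frac{1}{3} \right)} + \frac{\cos{\left(2 x \right)}}{4} is an antiderivative of f.
Check: d/dx[- 3 \log{\left(2 x^{2} + \frac{1}{3} \right)} + \frac{\cos{\left(2 x \right)}}{4}] = \frac{- 6 x^{2} \sin{\left(2 x \right)} - 72 x - \sin{\left(2 x \right)}}{12 x^{2} + 2}, which equals f(x).
F(3) = - 3 \log{\left(\frac{55}{3} \right)} + \frac{\cos{\left(6 \right)}}{4}; F(-1) = - 3 \log{\left(\frac{7}{3} \right)} + \frac{\cos{\left(2 \right)}}{4}.
Integral = F(3) - F(-1) = - 3 \log{\left(\frac{55}{3} \right)} - \frac{\cos{\left(2 \right)}}{4} + \frac{\cos{\left(6 \right)}}{4} + 3 \log{\left(\frac{7}{3} \right)}.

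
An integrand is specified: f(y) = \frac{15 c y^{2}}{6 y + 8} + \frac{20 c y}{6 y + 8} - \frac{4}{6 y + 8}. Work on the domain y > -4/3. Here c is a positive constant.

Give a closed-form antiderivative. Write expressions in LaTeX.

An antiderivative is F(y) = \frac{5 c y^{2}}{4} - \frac{2 \log{\left(\frac{3 y}{2} + 2 \right)}}{3}.

Integrate term by term and add the pieces.
Check: d/dy[\frac{5 c y^{2}}{4} - \frac{2 \log{\left(\frac{3 y}{2} + 2 \right)}}{3}] = \frac{15 c y^{2} + 20 c y - 4}{6 y + 8}, which equals f(y).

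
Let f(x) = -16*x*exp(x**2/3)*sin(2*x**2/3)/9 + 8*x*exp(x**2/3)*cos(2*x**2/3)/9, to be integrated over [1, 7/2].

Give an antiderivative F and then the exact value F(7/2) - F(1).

Recognize the product-rule pattern: f = u'v + uv' with u = 4*cos(2*x**2/3)/3, v = exp(x**2/3), so integration by parts undoes it.
F(x) = 4*exp(x**2/3)*cos(2*x**2/3)/3 is an antiderivative of f.
Check: d/dx[4*exp(x**2/3)*cos(2*x**2/3)/3] = -16*x*exp(x**2/3)*sin(2*x**2/3)/9 + 8*x*exp(x**2/3)*cos(2*x**2/3)/9 = f(x).
F(7/2) = 4*exp(49/12)*cos(49/6)/3; F(1) = 4*exp(1/3)*cos(2/3)/3.
Integral = F(7/2) - F(1) = 4*exp(49/12)*cos(49/6)/3 - 4*exp(1/3)*cos(2/3)/3.

Antiderivative: F(x) = 4*exp(x**2/3)*cos(2*x**2/3)/3; value = 4*exp(49/12)*cos(49/6)/3 - 4*exp(1/3)*cos(2/3)/3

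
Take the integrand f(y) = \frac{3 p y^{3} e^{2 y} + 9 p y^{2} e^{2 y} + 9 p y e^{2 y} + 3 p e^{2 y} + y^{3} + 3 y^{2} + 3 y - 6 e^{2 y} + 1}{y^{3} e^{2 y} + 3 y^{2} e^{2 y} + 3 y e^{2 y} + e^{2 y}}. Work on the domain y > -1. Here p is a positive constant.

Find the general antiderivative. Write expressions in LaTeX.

Recover f(y) by differentiating a candidate F(y); any mismatch rules it out.
Check: d/dy[\frac{\left(6 p y^{3} e^{2 y} + 12 p y^{2} e^{2 y} + 6 p y e^{2 y} - y^{2} - 2 y + 6 e^{2 y} - 1\right) e^{- 2 y}}{2 \left(y + 1\right)^{2}}] = \frac{3 p y^{3} e^{2 y} + 9 p y^{2} e^{2 y} + 9 p y e^{2 y} + 3 p e^{2 y} + y^{3} + 3 y^{2} + 3 y - 6 e^{2 y} + 1}{y^{3} e^{2 y} + 3 y^{2} e^{2 y} + 3 y e^{2 y} + e^{2 y}} = f(y).

F(y) = \frac{\left(6 p y^{3} e^{2 y} + 12 p y^{2} e^{2 y} + 6 p y e^{2 y} - y^{2} - 2 y + 6 e^{2 y} - 1\right) e^{- 2 y}}{2 \left(y + 1\right)^{2}} + C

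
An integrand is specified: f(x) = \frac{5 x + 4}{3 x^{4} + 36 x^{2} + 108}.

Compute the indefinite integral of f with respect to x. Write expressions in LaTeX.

Since d/dx undoes antidifferentiation here, F'(x) = f(x) is required of F(x).
Check: d/dx[\frac{\sqrt{6} x^{2} \operatorname{atan}{\left(\frac{\sqrt{6} x}{6} \right)} + 6 x + 6 \sqrt{6} \operatorname{atan}{\left(\frac{\sqrt{6} x}{6} \right)} - 45}{54 \left(x^{2} + 6\right)}] = \frac{5 x + 4}{3 x^{4} + 36 x^{2} + 108} = f(x).

F(x) = \frac{\sqrt{6} x^{2} \operatorname{atan}{\left(\frac{\sqrt{6} x}{6} \right)} + 6 x + 6 \sqrt{6} \operatorname{atan}{\left(\frac{\sqrt{6} x}{6} \right)} - 45}{54 \left(x^{2} + 6\right)} + C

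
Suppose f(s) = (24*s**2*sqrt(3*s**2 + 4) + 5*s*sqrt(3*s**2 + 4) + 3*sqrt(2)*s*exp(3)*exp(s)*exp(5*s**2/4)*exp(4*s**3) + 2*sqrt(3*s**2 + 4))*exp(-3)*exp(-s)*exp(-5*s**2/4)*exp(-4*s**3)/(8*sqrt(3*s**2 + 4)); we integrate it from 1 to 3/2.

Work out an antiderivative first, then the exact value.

Antiderivative: F(s) = sqrt(3*s**2/2 + 2)/4 - exp(-4*s**3 - 5*s**2/4 - s - 3)/4; value = -sqrt(14)/8 - exp(-333/16)/4 + exp(-37/4)/4 + sqrt(86)/16

Whatever form F(s) takes, F'(s) = f(s) is non-negotiable.
F(s) = sqrt(3*s**2/2 + 2)/4 - exp(-4*s**3 - 5*s**2/4 - s - 3)/4 is an antiderivative of f.
Check: d/ds[sqrt(3*s**2/2 + 2)/4 - exp(-4*s**3 - 5*s**2/4 - s - 3)/4] = (24*s**2*sqrt(3*s**2 + 4) + 5*s*sqrt(3*s**2 + 4) + 3*sqrt(2)*s*exp(3)*exp(s)*exp(5*s**2/4)*exp(4*s**3) + 2*sqrt(3*s**2 + 4))*exp(-3)*exp(-s)*exp(-5*s**2/4)*exp(-4*s**3)/(8*sqrt(3*s**2 + 4)) = f(s).
F(3/2) = -exp(-333/16)/4 + sqrt(86)/16; F(1) = -exp(-37/4)/4 + sqrt(14)/8.
Integral = F(3/2) - F(1) = -sqrt(14)/8 - exp(-333/16)/4 + exp(-37/4)/4 + sqrt(86)/16.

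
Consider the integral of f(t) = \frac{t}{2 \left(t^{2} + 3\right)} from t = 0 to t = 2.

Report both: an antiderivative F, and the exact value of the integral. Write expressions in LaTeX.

f matches the chain-rule pattern g'(h)*h' with inner function h(t) = t^{2} + 3; substituting u = h(t) collapses the integral.
F(t) = \frac{\log{\left(t^{2} + 3 \right)}}{4} is an antiderivative of f.
Check: d/dt[\frac{\log{\left(t^{2} + 3 \right)}}{4}] = \frac{t}{2 t^{2} + 6}, which equals f(t).
F(2) = \frac{\log{\left(7 \right)}}{4}; F(0) = \frac{\log{\left(3 \right)}}{4}.
Integral = F(2) - F(0) = - \frac{\log{\left(3 \right)}}{4} + \frac{\log{\left(7 \right)}}{4}.

Antiderivative: F(t) = \frac{\log{\left(t^{2} + 3 \right)}}{4}; value = - \frac{\log{\left(3 \right)}}{4} + \frac{\log{\left(7 \right)}}{4}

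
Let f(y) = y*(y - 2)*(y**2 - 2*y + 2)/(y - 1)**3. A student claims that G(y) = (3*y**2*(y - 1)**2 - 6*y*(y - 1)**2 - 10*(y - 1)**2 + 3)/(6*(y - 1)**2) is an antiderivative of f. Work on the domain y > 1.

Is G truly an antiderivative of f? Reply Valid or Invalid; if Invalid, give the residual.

Valid: G'(y) = f(y).

d/dy[G] = (y**4 - 4*y**3 + 6*y**2 - 4*y)/(y**3 - 3*y**2 + 3*y - 1)
This equals f(y) exactly, so the claim holds.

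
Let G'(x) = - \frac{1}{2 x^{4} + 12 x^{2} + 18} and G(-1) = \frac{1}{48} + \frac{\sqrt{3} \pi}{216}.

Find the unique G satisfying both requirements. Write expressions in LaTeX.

G(x) = - \frac{x}{12 x^{2} + 36} - \frac{\sqrt{3} \operatorname{atan}{\left(\frac{\sqrt{3} x}{3} \right)}}{36}

Since d/dx undoes antidifferentiation here, G(x) must give back the stated G'(x).
A general antiderivative is - \frac{x}{12 x^{2} + 36} - \frac{\sqrt{3} \operatorname{atan}{\left(\frac{\sqrt{3} x}{3} \right)}}{36} + C.
The condition gives C = \frac{1}{48} + \frac{\sqrt{3} \pi}{216} - (\frac{1}{48} + \frac{\sqrt{3} \pi}{216}) = 0.
So G(x) = - \frac{x}{12 x^{2} + 36} - \frac{\sqrt{3} \operatorname{atan}{\left(\frac{\sqrt{3} x}{3} \right)}}{36}.
Check: d/dx[- \frac{x}{12 x^{2} + 36} - \frac{\sqrt{3} \operatorname{atan}{\left(\frac{\sqrt{3} x}{3} \right)}}{36}] = - \frac{1}{2 x^{4} + 12 x^{2} + 18} = G'(x).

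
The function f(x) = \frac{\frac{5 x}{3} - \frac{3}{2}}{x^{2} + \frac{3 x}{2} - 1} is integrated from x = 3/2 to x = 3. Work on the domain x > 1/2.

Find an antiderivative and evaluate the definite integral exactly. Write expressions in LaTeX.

Antiderivative: F(x) = - \frac{4 \log{\left(x - \frac{1}{2} \right)}}{15} + \frac{29 \log{\left(x + 2 \right)}}{15}; value = - \frac{29 \log{\left(\frac{7}{2} \right)}}{15} - \frac{4 \log{\left(\frac{5}{2} \right)}}{15} + \frac{29 \log{\left(5 \right)}}{15}

The denominator factors as 3 \left(x + 2\right) \left(2 x - 1\right); partial fractions split f into directly integrable pieces: - \frac{8}{15 \left(2 x - 1\right)} + \frac{29}{15 \left(x + 2\right)}.
F(x) = - \frac{4 \log{\left(x - \frac{1}{2} \right)}}{15} + \frac{29 \log{\left(x + 2 \right)}}{15} is an antiderivative of f.
Check: d/dx[- \frac{4 \log{\left(x - \frac{1}{2} \right)}}{15} + \frac{29 \log{\left(x + 2 \right)}}{15}] = \frac{10 x - 9}{6 x^{2} + 9 x - 6}, which equals f(x).
F(3) = - \frac{4 \log{\left(\frac{5}{2} \right)}}{15} + \frac{29 \log{\left(5 \right)}}{15}; F(3/2) = \frac{29 \log{\left(\frac{7}{2} \right)}}{15}.
Integral = F(3) - F(3/2) = - \frac{29 \log{\left(\frac{7}{2} \right)}}{15} - \frac{4 \log{\left(\frac{5}{2} \right)}}{15} + \frac{29 \log{\left(5 \right)}}{15}.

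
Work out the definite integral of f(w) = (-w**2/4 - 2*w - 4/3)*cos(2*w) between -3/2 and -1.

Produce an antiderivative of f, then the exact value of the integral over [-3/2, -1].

Whatever form F(w) takes, F'(w) = f(w) is non-negotiable.
F(w) = (-6*w**2*sin(2*w) - 48*w*sin(2*w) - 6*w*cos(2*w) - 29*sin(2*w) - 24*cos(2*w))/48 is an antiderivative of f.
Check: d/dw[(-6*w**2*sin(2*w) - 48*w*sin(2*w) - 6*w*cos(2*w) - 29*sin(2*w) - 24*cos(2*w))/48] = -w**2*cos(2*w)/4 - 2*w*cos(2*w) - 4*cos(2*w)/3, which equals f(w).
F(-1) = -13*sin(2)/48 - 3*cos(2)/8; F(-3/2) = -59*sin(3)/96 - 5*cos(3)/16.
Integral = F(-1) - F(-3/2) = 5*cos(3)/16 - 13*sin(2)/48 + 59*sin(3)/96 - 3*cos(2)/8.

Antiderivative: F(w) = (-6*w**2*sin(2*w) - 48*w*sin(2*w) - 6*w*cos(2*w) - 29*sin(2*w) - 24*cos(2*w))/48; value = 5*cos(3)/16 - 13*sin(2)/48 + 59*sin(3)/96 - 3*cos(2)/8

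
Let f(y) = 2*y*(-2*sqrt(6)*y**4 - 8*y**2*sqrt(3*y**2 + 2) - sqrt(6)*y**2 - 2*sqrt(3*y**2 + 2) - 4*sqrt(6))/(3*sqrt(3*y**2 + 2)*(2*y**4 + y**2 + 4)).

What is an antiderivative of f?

An antiderivative is F(y) = -2*(sqrt(6)*sqrt(3*y**2 + 2) + 3*log(y**4 + y**2/2 + 2))/9.

Check any antiderivative F(y) by computing F'(y) and comparing it with f(y).
Check: d/dy[-2*(sqrt(6)*sqrt(3*y**2 + 2) + 3*log(y**4 + y**2/2 + 2))/9] = (-4*sqrt(6)*y**5 - 16*y**3*sqrt(3*y**2 + 2) - 2*sqrt(6)*y**3 - 4*y*sqrt(3*y**2 + 2) - 8*sqrt(6)*y)/(6*y**4*sqrt(3*y**2 + 2) + 3*y**2*sqrt(3*y**2 + 2) + 12*sqrt(3*y**2 + 2)), which equals f(y).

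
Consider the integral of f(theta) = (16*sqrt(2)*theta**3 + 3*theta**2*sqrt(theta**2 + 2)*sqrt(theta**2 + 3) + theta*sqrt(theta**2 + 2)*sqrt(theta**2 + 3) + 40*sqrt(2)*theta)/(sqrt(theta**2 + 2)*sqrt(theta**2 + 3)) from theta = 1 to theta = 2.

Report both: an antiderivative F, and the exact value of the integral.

Antiderivative: F(theta) = theta**3 + theta**2/2 + 8*sqrt(theta**2 + 2)*sqrt(2*theta**2 + 6); value = -16*sqrt(6) + 17/2 + 16*sqrt(21)

For F(theta) to be correct the identity F'(theta) - f(theta) = 0 must hold.
F(theta) = theta**3 + theta**2/2 + 8*sqrt(theta**2 + 2)*sqrt(2*theta**2 + 6) is an antiderivative of f.
Check: d/dtheta[theta**3 + theta**2/2 + 8*sqrt(theta**2 + 2)*sqrt(2*theta**2 + 6)] = (16*sqrt(2)*theta**3 + 3*theta**2*sqrt(theta**2 + 2)*sqrt(theta**2 + 3) + theta*sqrt(theta**2 + 2)*sqrt(theta**2 + 3) + 40*sqrt(2)*theta)/(sqrt(theta**2 + 2)*sqrt(theta**2 + 3)) = f(theta).
F(2) = 10 + 16*sqrt(21); F(1) = 3/2 + 16*sqrt(6).
Integral = F(2) - F(1) = -16*sqrt(6) + 17/2 + 16*sqrt(21).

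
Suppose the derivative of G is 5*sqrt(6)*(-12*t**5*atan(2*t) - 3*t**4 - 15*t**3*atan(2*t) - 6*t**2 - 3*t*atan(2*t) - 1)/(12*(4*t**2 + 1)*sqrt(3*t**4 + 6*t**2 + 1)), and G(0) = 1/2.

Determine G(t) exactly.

G'(t) has the shape u'v + uv' for u = -5*sqrt(2*t**4 + 4*t**2 + 2/3)/8 and v = atan(2*t) — it is the derivative of the product u*v.
A general antiderivative is -5*sqrt(2*t**4 + 4*t**2 + 2/3)*atan(2*t)/8 + C.
The condition gives C = 1/2 - (0) = 1/2.
So G(t) = -(5*sqrt(6)*sqrt(3*t**4 + 6*t**2 + 1)*atan(2*t) - 12)/24.
Check: d/dt[-(5*sqrt(6)*sqrt(3*t**4 + 6*t**2 + 1)*atan(2*t) - 12)/24] = (-60*sqrt(6)*t**5*atan(2*t) - 15*sqrt(6)*t**4 - 75*sqrt(6)*t**3*atan(2*t) - 30*sqrt(6)*t**2 - 15*sqrt(6)*t*atan(2*t) - 5*sqrt(6))/(48*t**2*sqrt(3*t**4 + 6*t**2 + 1) + 12*sqrt(3*t**4 + 6*t**2 + 1)), which equals G'(t).

G(t) = -(5*sqrt(6)*sqrt(3*t**4 + 6*t**2 + 1)*atan(2*t) - 12)/24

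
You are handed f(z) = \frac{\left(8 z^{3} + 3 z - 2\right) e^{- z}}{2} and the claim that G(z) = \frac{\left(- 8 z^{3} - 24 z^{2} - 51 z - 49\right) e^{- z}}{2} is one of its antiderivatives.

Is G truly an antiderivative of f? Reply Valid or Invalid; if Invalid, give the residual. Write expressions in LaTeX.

d/dz[G] = \frac{\left(8 z^{3} + 3 z - 2\right) e^{- z}}{2}
This equals f(z) exactly, so the claim holds.

Valid - the claim checks out under differentiation.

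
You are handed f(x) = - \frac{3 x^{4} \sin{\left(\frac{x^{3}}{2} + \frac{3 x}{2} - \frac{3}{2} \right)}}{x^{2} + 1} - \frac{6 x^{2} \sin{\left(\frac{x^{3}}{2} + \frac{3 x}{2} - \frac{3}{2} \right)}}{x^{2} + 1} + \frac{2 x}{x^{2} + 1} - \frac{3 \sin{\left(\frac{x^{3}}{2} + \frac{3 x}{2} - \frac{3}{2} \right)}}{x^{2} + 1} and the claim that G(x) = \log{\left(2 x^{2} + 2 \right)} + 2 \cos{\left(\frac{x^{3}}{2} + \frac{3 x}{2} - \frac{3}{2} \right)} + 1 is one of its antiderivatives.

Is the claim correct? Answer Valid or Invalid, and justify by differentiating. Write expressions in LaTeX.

Valid - the claim checks out under differentiation.

d/dx[G] = \frac{- 3 x^{4} \sin{\left(\frac{x^{3}}{2} + \frac{3 x}{2} - \frac{3}{2} \right)} - 6 x^{2} \sin{\left(\frac{x^{3}}{2} + \frac{3 x}{2} - \frac{3}{2} \right)} + 2 x - 3 \sin{\left(\frac{x^{3}}{2} + \frac{3 x}{2} - \frac{3}{2} \right)}}{x^{2} + 1}
This equals f(x) exactly, so the claim holds.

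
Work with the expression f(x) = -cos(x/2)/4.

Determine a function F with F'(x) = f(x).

An antiderivative is F(x) = -sin(x/2)/2.

For F(x) to be correct the identity F'(x) - f(x) = 0 must hold.
Check: d/dx[-sin(x/2)/2] = -cos(x/2)/4 = f(x).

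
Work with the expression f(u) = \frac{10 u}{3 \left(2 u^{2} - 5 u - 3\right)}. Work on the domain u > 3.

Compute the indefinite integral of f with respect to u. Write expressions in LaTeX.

F(u) = \frac{10 \log{\left(u - 3 \right)}}{7} + \frac{5 \log{\left(u + \frac{1}{2} \right)}}{21} + C

The denominator factors as 3 \left(u - 3\right) \left(2 u + 1\right); partial fractions split f into directly integrable pieces: \frac{10}{21 \left(2 u + 1\right)} + \frac{10}{7 \left(u - 3\right)}.
Check: d/du[\frac{10 \log{\left(u - 3 \right)}}{7} + \frac{5 \log{\left(u + \frac{1}{2} \right)}}{21}] = \frac{10 u}{6 u^{2} - 15 u - 9}, which equals f(u).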